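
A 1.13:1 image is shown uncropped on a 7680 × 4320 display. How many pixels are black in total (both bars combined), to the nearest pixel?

1.13:1 (1.130) < 16:9 (1.778), so the image fills the height.
The image is 4320 × 1.130 ≈ 4881.6000 px wide.
Black = 7680 − 4881.6000 = 2798.4000 px.
That's 2798.4000 × 4320 ≈ 12089088 black pixels.

12089088 pixels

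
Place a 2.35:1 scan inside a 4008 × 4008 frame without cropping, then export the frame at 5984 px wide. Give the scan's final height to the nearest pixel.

In the 4008×4008 frame the scan fills the width: height = 4008 / 2.350 ≈ 1705.53 px.
Scaling 4008 → 5984 is ×1.4930, so the height becomes 1705.53 × 1.4930 ≈ 2546.38 px.

2546 px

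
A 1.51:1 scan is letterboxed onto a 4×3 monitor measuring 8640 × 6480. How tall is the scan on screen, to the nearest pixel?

1.51:1 (1.510) > 4×3 (1.333), so the scan fills the width.
Content height = 8640 / 1.510 ≈ 5721.85 px.

5722 px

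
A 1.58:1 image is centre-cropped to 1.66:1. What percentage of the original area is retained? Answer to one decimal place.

1.66:1 is wider than 1.58:1, so the crop keeps the full width and trims the height.
Fraction kept = (1.580)/(1.660) ≈ 95.18%.

95.2%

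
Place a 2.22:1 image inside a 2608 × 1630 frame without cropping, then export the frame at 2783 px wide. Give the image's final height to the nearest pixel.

1254 px

Fitted into 2608×1630, the image spans the width; its height is 2608 / 2.220 ≈ 1174.77 px.
Scaling 2608 → 2783 is ×1.0671, so the height becomes 1174.77 × 1.0671 ≈ 1253.60 px.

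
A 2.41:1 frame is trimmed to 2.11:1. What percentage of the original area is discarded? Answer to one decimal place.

12.4%

The height stays; only width is cut (since 2.11:1 is narrower than 2.41:1).
Fraction kept = (2.110)/(2.410) ≈ 87.55%, so 12.45% is lost.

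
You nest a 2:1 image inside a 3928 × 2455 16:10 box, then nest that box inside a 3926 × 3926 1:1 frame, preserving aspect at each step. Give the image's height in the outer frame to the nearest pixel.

1963 px

2:1 in 3928×2455: fills the width, so the image is 3928.00 × 1964.00.
The 16:10 canvas is width-limited in 3926×3926, giving 3926.00 × 2453.75; scale factor 0.9995.
The image scales with it: height 1964.00 × 0.9995 ≈ 1963.00.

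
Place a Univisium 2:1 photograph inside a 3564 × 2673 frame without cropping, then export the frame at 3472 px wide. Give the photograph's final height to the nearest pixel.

Fitted into 3564×2673, the photograph spans the width; its height is 3564 × 1/2 ≈ 1782.00 px.
The frame scales by 3472/3564 = 0.9742; 1782.00 × 0.9742 ≈ 1736.00 px.

1736 px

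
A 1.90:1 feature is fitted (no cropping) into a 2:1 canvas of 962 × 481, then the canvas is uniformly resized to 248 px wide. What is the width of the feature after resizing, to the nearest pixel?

In the 962×481 frame the feature fills the height: width = 481 × 1.900 ≈ 913.90 px.
Resizing to 248 px wide multiplies everything by 0.2578: 913.90 → 235.60 px.

236 px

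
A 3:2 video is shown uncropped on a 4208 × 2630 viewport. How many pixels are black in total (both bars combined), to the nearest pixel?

Since 1.500 < 1.600, the video is height-limited.
That makes the image 3945.0000 px wide (2630 × 3/2).
Black = 4208 − 3945.0000 = 263.0000 px.
Across the 2630-px span: 263.0000 × 2630 ≈ 691690 px.

691690 pixels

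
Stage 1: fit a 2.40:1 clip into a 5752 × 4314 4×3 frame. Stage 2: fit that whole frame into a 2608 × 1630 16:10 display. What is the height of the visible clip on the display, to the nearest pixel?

First fit — 2.40:1 into 5752×4314 spans the width: 5752.00 × 2396.67.
The 4×3 canvas is height-limited in 2608×1630, giving 2173.33 × 1630.00; scale factor 0.3778.
So the clip's height is 2396.67 × 0.3778 ≈ 905.56.

906 px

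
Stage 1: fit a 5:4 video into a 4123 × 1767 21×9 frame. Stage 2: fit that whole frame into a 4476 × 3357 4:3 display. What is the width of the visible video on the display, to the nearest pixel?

First fit — 5:4 into 4123×1767 spans the height: 2208.75 × 1767.00.
The 21×9 canvas is width-limited in 4476×3357, giving 4476.00 × 1918.29; scale factor 1.0856.
The video scales with it: width 2208.75 × 1.0856 ≈ 2397.86.

2398 px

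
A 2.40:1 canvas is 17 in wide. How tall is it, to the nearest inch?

At 2.40:1, 17 / 2.400 ≈ 7.08.

7 in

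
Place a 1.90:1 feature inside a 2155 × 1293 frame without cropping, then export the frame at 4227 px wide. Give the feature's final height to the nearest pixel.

At 2155×1293 the feature is width-limited, so height = 2155 / 1.900 ≈ 1134.21 px.
Resizing to 4227 px wide multiplies everything by 1.9615: 1134.21 → 2224.74 px.

2225 px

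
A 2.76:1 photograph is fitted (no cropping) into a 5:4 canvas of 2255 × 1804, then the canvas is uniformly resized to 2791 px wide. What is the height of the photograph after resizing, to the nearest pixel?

At 2255×1804 the photograph is width-limited, so height = 2255 / 2.760 ≈ 817.03 px.
Scaling 2255 → 2791 is ×1.2377, so the height becomes 817.03 × 1.2377 ≈ 1011.23 px.

1011 px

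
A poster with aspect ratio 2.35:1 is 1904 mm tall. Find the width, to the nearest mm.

4474 mm

1904 × 2.350 = 4474.40.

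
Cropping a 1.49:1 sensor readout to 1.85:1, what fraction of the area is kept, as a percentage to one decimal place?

The width stays; only height is cut (since 1.85:1 is wider than 1.49:1).
Area ratio = (1.490)/(1.850) = 80.54% retained.

80.5%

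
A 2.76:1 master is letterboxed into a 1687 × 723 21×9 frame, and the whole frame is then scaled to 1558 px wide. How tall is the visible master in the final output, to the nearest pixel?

In the 1687×723 frame the master fills the width: height = 1687 / 2.760 ≈ 611.23 px.
The frame scales by 1558/1687 = 0.9235; 611.23 × 0.9235 ≈ 564.49 px.

564 px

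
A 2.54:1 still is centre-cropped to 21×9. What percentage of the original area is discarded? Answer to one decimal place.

8.1%

The height stays; only width is cut (since 21×9 is narrower than 2.54:1).
(2.333)/(2.540) ≈ 0.919 of the area survives, leaving 8.14% discarded.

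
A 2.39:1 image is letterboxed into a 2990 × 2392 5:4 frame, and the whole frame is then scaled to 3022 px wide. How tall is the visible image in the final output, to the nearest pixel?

1264 px

In the 2990×2392 frame the image fills the width: height = 2990 / 2.390 ≈ 1251.05 px.
The frame scales by 3022/2990 = 1.0107; 1251.05 × 1.0107 ≈ 1264.44 px.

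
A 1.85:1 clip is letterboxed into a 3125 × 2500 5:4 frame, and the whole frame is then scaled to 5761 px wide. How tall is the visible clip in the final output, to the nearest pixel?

3114 px

At 3125×2500 the clip is width-limited, so height = 3125 / 1.850 ≈ 1689.19 px.
The frame scales by 5761/3125 = 1.8435; 1689.19 × 1.8435 ≈ 3114.05 px.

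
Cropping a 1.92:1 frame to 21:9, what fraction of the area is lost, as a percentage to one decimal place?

17.7%

The width stays; only height is cut (since 21:9 is wider than 1.92:1).
(1.920)/(2.333) ≈ 0.823 of the area survives, leaving 17.71% discarded.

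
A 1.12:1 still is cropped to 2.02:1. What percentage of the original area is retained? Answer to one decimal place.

55.4%

The width stays; only height is cut (since 2.02:1 is wider than 1.12:1).
Fraction kept = (1.120)/(2.020) ≈ 55.45%.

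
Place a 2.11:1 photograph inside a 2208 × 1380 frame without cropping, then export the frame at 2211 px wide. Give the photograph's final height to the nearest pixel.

In the 2208×1380 frame the photograph fills the width: height = 2208 / 2.110 ≈ 1046.45 px.
Scaling 2208 → 2211 is ×1.0014, so the height becomes 1046.45 × 1.0014 ≈ 1047.87 px.

1048 px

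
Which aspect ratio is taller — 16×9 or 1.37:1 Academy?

1.37:1 Academy

16×9 = 1.778 and 1.37; 1.778 > 1.37. The smaller width-to-height ratio is the taller frame.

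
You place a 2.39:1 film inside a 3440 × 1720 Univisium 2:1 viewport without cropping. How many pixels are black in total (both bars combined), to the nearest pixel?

965503 pixels

Since 2.390 > 2.000, the film is width-limited.
The film is 3440 / 2.390 ≈ 1439.3305 px tall.
Black = 1720 − 1439.3305 = 280.6695 px.
Across the 3440-px span: 280.6695 × 3440 ≈ 965503 px.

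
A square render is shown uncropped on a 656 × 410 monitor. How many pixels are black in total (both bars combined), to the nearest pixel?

100860 pixels

square (1.000) < 16×10 (1.600), so the render fills the height.
Content width = 410 × 1/1 ≈ 410.0000 px.
656 − 410.0000 = 246.0000 px of bars.
Bar area = 246.0000 × 410 ≈ 100860 px.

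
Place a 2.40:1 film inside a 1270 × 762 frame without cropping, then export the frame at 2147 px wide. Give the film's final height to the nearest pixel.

895 px

In the 1270×762 frame the film fills the width: height = 1270 / 2.400 ≈ 529.17 px.
Scaling 1270 → 2147 is ×1.6906, so the height becomes 529.17 × 1.6906 ≈ 894.58 px.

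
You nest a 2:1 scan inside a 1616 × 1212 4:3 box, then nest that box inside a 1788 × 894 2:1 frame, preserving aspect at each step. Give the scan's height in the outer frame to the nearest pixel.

Inside the 1616×1212 canvas the scan is width-limited at 1616.00 × 808.00.
Second fit — the 4:3 canvas into 1788×894 spans the height: 1192.00 × 894.00 (×0.7376 from 1616×1212).
The scan scales with it: height 808.00 × 0.7376 ≈ 596.00.

596 px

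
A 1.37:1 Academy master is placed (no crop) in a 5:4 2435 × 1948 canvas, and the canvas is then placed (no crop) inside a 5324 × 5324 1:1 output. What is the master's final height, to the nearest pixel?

3886 px

Inside the 2435×1948 canvas the master is width-limited at 2435.00 × 1777.37.
The 5:4 canvas is width-limited in 5324×5324, giving 5324.00 × 4259.20; scale factor 2.1864.
So the master's height is 1777.37 × 2.1864 ≈ 3886.13.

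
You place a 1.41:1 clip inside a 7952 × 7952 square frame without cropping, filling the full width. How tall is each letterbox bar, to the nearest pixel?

1156 px

That makes the image 5639.72 px tall (7952 / 1.410).
Black = 7952 − 5639.72 = 2312.28 px, or 1156.14 per bar.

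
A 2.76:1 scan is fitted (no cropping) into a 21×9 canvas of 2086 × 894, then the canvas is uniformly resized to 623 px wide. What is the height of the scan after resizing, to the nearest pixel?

At 2086×894 the scan is width-limited, so height = 2086 / 2.760 ≈ 755.80 px.
Scaling 2086 → 623 is ×0.2987, so the height becomes 755.80 × 0.2987 ≈ 225.72 px.

226 px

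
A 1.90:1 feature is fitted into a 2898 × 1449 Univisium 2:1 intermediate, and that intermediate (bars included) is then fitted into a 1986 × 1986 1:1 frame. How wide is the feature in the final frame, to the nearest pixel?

1887 px

First fit — 1.90:1 into 2898×1449 spans the height: 2753.10 × 1449.00.
Univisium 2:1 in 1986×1986: fills the width, so the intermediate becomes 1986.00 × 993.00 — a scale of ×0.6853.
Applying the same ×0.6853: 2753.10 → 1886.70.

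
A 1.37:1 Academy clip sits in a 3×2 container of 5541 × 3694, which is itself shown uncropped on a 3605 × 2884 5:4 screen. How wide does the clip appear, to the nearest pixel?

Inside the 5541×3694 canvas the clip is height-limited at 5060.78 × 3694.00.
Second fit — the 3×2 canvas into 3605×2884 spans the width: 3605.00 × 2403.33 (×0.6506 from 5541×3694).
The clip scales with it: width 5060.78 × 0.6506 ≈ 3292.57.

3293 px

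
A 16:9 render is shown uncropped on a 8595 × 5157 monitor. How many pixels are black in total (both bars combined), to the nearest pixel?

Since 1.778 > 1.667, the render is width-limited.
That makes the image 4834.6875 px tall (8595 × 9/16).
5157 − 4834.6875 = 322.3125 px of bars.
Across the 8595-px span: 322.3125 × 8595 ≈ 2770276 px.

2770276 pixels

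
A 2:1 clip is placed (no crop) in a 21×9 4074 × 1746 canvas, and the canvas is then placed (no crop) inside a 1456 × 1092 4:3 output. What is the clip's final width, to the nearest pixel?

1248 px

2:1 in 4074×1746: fills the height, so the clip is 3492.00 × 1746.00.
Second fit — the 21×9 canvas into 1456×1092 spans the width: 1456.00 × 624.00 (×0.3574 from 4074×1746).
Applying the same ×0.3574: 3492.00 → 1248.00.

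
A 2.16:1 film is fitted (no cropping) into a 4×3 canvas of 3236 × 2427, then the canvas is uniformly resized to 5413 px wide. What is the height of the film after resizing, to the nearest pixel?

2506 px

At 3236×2427 the film is width-limited, so height = 3236 / 2.160 ≈ 1498.15 px.
Scaling 3236 → 5413 is ×1.6727, so the height becomes 1498.15 × 1.6727 ≈ 2506.02 px.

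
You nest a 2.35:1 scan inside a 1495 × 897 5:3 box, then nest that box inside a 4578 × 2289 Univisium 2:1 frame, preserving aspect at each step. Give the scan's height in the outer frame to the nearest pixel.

Inside the 1495×897 canvas the scan is width-limited at 1495.00 × 636.17.
The 5:3 canvas is height-limited in 4578×2289, giving 3815.00 × 2289.00; scale factor 2.5518.
So the scan's height is 636.17 × 2.5518 ≈ 1623.40.

1623 px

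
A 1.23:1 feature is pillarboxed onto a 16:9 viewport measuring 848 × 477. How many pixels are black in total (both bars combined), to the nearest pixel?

1.23:1 is narrower than 16:9, so it spans the full height.
The feature is 477 × 1.230 ≈ 586.7100 px wide.
Leftover width: 848 − 586.7100 = 261.2900 px.
That's 261.2900 × 477 ≈ 124635 black pixels.

124635 pixels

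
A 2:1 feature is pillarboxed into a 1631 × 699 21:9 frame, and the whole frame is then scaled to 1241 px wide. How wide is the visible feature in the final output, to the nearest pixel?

Fitted into 1631×699, the feature spans the height; its width is 699 × 2/1 ≈ 1398.00 px.
Resizing to 1241 px wide multiplies everything by 0.7609: 1398.00 → 1063.71 px.

1064 px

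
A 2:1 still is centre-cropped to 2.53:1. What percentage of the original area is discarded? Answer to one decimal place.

The width stays; only height is cut (since 2.53:1 is wider than 2:1).
Fraction kept = (2.000)/(2.530) ≈ 79.05%, so 20.95% is lost.

20.9%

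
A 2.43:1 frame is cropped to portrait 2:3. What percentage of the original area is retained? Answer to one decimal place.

portrait 2:3 is narrower than 2.43:1, so the crop keeps the full height and trims the width.
(0.667)/(2.430) ≈ 0.274 of the area survives.

27.4%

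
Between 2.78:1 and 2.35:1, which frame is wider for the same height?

2.78 and 2.35; 2.78 > 2.35.

2.78:1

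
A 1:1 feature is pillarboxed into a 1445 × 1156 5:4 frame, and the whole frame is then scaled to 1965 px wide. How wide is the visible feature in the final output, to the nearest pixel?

1572 px

Fitted into 1445×1156, the feature spans the height; its width is 1156 × 1/1 ≈ 1156.00 px.
Resizing to 1965 px wide multiplies everything by 1.3599: 1156.00 → 1572.00 px.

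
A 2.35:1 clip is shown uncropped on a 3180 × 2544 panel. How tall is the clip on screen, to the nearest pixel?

1353 px

Since 2.350 > 1.250, the clip is width-limited.
The clip is 3180 / 2.350 ≈ 1353.19 px tall.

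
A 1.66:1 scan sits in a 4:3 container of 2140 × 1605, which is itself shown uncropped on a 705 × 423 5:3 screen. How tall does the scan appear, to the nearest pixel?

Inside the 2140×1605 canvas the scan is width-limited at 2140.00 × 1289.16.
Second fit — the 4:3 canvas into 705×423 spans the height: 564.00 × 423.00 (×0.2636 from 2140×1605).
So the scan's height is 1289.16 × 0.2636 ≈ 339.76.

340 px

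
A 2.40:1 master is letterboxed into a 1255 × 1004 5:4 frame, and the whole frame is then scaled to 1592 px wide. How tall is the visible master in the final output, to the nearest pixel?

At 1255×1004 the master is width-limited, so height = 1255 / 2.400 ≈ 522.92 px.
Resizing to 1592 px wide multiplies everything by 1.2685: 522.92 → 663.33 px.

663 px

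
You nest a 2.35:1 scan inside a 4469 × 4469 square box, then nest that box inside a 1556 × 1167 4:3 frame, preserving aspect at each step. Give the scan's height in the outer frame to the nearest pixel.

Inside the 4469×4469 canvas the scan is width-limited at 4469.00 × 1901.70.
square in 1556×1167: fills the height, so the intermediate becomes 1167.00 × 1167.00 — a scale of ×0.2611.
The scan scales with it: height 1901.70 × 0.2611 ≈ 496.60.

497 px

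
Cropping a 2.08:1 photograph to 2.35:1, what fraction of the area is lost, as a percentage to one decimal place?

11.5%

2.35:1 is wider than 2.08:1, so the crop keeps the full width and trims the height.
Area ratio = (2.080)/(2.350) = 88.51%; the remaining 11.49% is cropped out.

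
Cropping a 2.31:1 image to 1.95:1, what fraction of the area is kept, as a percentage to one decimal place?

84.4%

The height stays; only width is cut (since 1.95:1 is narrower than 2.31:1).
(1.950)/(2.310) ≈ 0.844 of the area survives.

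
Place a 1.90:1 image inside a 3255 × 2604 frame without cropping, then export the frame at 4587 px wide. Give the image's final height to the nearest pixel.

2414 px

In the 3255×2604 frame the image fills the width: height = 3255 / 1.900 ≈ 1713.16 px.
The frame scales by 4587/3255 = 1.4092; 1713.16 × 1.4092 ≈ 2414.21 px.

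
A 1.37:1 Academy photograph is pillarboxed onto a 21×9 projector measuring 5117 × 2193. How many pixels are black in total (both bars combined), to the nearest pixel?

Since 1.370 < 2.333, the photograph is height-limited.
The photograph is 2193 × 1.370 ≈ 3004.4100 px wide.
5117 − 3004.4100 = 2112.5900 px of bars.
That's 2112.5900 × 2193 ≈ 4632910 black pixels.

4632910 pixels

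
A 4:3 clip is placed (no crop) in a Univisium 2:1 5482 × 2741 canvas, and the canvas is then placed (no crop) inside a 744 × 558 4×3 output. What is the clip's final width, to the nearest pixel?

First fit — 4:3 into 5482×2741 spans the height: 3654.67 × 2741.00.
Second fit — the Univisium 2:1 canvas into 744×558 spans the width: 744.00 × 372.00 (×0.1357 from 5482×2741).
The clip scales with it: width 3654.67 × 0.1357 ≈ 496.00.

496 px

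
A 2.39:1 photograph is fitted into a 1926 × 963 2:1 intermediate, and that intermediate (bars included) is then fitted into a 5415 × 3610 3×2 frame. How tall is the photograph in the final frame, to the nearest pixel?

2266 px

2.39:1 in 1926×963: fills the width, so the photograph is 1926.00 × 805.86.
2:1 in 5415×3610: fills the width, so the intermediate becomes 5415.00 × 2707.50 — a scale of ×2.8115.
So the photograph's height is 805.86 × 2.8115 ≈ 2265.69.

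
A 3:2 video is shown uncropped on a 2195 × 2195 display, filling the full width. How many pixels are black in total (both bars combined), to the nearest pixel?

1606008 pixels

The video is 2195 × 2/3 ≈ 1463.3333 px tall.
Leftover height: 2195 − 1463.3333 = 731.6667 px.
That's 731.6667 × 2195 ≈ 1606008 black pixels.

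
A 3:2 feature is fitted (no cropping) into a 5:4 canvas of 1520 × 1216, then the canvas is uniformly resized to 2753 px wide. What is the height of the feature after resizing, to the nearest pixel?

1835 px

Fitted into 1520×1216, the feature spans the width; its height is 1520 × 2/3 ≈ 1013.33 px.
The frame scales by 2753/1520 = 1.8112; 1013.33 × 1.8112 ≈ 1835.33 px.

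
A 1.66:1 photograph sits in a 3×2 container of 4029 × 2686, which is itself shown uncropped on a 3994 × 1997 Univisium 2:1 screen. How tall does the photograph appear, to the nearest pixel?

1805 px

Inside the 4029×2686 canvas the photograph is width-limited at 4029.00 × 2427.11.
Second fit — the 3×2 canvas into 3994×1997 spans the height: 2995.50 × 1997.00 (×0.7435 from 4029×2686).
Applying the same ×0.7435: 2427.11 → 1804.52.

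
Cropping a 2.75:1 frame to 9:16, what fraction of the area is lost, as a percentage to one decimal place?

Going from 2.75:1 to 9:16 means cutting width while keeping height.
(0.562)/(2.750) ≈ 0.205 of the area survives, leaving 79.55% discarded.

79.5%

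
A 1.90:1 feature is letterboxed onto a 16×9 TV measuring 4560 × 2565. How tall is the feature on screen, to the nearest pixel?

Since 1.900 > 1.778, the feature is width-limited.
That makes the image 2400.00 px tall (4560 / 1.900).

2400 px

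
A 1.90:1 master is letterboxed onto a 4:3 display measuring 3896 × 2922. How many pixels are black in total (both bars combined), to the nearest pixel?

3395261 pixels

1.90:1 (1.900) > 4:3 (1.333), so the master fills the width.
Content height = 3896 / 1.900 ≈ 2050.5263 px.
Leftover height: 2922 − 2050.5263 = 871.4737 px.
That's 871.4737 × 3896 ≈ 3395261 black pixels.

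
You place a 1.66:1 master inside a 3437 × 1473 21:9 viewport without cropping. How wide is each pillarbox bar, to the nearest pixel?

1.66:1 is narrower than 21:9, so it spans the full height.
That makes the image 2445.18 px wide (1473 × 1.660).
Leftover width: 3437 − 2445.18 = 991.82 px → 495.91 each side.

496 px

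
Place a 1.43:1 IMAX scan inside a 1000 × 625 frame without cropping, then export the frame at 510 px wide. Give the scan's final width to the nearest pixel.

456 px

Fitted into 1000×625, the scan spans the height; its width is 625 × 1.430 ≈ 893.75 px.
Scaling 1000 → 510 is ×0.5100, so the width becomes 893.75 × 0.5100 ≈ 455.81 px.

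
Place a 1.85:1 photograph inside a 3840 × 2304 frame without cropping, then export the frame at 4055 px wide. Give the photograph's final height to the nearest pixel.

In the 3840×2304 frame the photograph fills the width: height = 3840 / 1.850 ≈ 2075.68 px.
Resizing to 4055 px wide multiplies everything by 1.0560: 2075.68 → 2191.89 px.

2192 px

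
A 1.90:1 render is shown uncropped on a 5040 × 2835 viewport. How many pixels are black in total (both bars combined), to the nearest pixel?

919137 pixels

Since 1.900 > 1.778, the render is width-limited.
The render is 5040 / 1.900 ≈ 2652.6316 px tall.
Black = 2835 − 2652.6316 = 182.3684 px.
Bar area = 182.3684 × 5040 ≈ 919137 px.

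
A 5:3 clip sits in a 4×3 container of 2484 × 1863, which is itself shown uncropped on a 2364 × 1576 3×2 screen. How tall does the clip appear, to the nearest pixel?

First fit — 5:3 into 2484×1863 spans the width: 2484.00 × 1490.40.
The 4×3 canvas is height-limited in 2364×1576, giving 2101.33 × 1576.00; scale factor 0.8459.
Applying the same ×0.8459: 1490.40 → 1260.80.

1261 px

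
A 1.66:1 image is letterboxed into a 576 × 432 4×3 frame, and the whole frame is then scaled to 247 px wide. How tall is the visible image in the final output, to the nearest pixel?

At 576×432 the image is width-limited, so height = 576 / 1.660 ≈ 346.99 px.
Scaling 576 → 247 is ×0.4288, so the height becomes 346.99 × 0.4288 ≈ 148.80 px.

149 px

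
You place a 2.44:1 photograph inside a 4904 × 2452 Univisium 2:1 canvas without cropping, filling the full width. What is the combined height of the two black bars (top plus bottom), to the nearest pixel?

Content height = 4904 / 2.440 ≈ 2009.84 px.
2452 − 2009.84 = 442.16 px of bars.

442 px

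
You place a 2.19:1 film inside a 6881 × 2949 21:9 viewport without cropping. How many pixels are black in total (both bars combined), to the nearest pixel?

1246513 pixels

2.19:1 is narrower than 21:9, so it spans the full height.
That makes the image 6458.3100 px wide (2949 × 2.190).
Black = 6881 − 6458.3100 = 422.6900 px.
Across the 2949-px span: 422.6900 × 2949 ≈ 1246513 px.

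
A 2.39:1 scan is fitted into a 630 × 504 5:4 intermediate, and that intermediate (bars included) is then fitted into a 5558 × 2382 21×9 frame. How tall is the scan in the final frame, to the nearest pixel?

1246 px

Inside the 630×504 canvas the scan is width-limited at 630.00 × 263.60.
5:4 in 5558×2382: fills the height, so the intermediate becomes 2977.50 × 2382.00 — a scale of ×4.7262.
So the scan's height is 263.60 × 4.7262 ≈ 1245.82.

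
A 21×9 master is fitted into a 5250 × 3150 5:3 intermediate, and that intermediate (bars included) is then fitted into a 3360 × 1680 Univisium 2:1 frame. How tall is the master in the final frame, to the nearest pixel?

21×9 in 5250×3150: fills the width, so the master is 5250.00 × 2250.00.
Second fit — the 5:3 canvas into 3360×1680 spans the height: 2800.00 × 1680.00 (×0.5333 from 5250×3150).
Applying the same ×0.5333: 2250.00 → 1200.00.

1200 px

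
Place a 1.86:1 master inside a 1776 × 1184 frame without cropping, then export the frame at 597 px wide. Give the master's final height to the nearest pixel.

In the 1776×1184 frame the master fills the width: height = 1776 / 1.860 ≈ 954.84 px.
Scaling 1776 → 597 is ×0.3361, so the height becomes 954.84 × 0.3361 ≈ 320.97 px.

321 px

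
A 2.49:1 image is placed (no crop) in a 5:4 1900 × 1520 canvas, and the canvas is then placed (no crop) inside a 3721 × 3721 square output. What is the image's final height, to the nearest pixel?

1494 px

First fit — 2.49:1 into 1900×1520 spans the width: 1900.00 × 763.05.
The 5:4 canvas is width-limited in 3721×3721, giving 3721.00 × 2976.80; scale factor 1.9584.
The image scales with it: height 763.05 × 1.9584 ≈ 1494.38.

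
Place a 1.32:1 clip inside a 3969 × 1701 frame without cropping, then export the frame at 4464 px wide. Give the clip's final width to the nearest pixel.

2525 px

At 3969×1701 the clip is height-limited, so width = 1701 × 1.320 ≈ 2245.32 px.
Resizing to 4464 px wide multiplies everything by 1.1247: 2245.32 → 2525.35 px.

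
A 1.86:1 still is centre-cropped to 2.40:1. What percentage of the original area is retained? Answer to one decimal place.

77.5%

2.40:1 is wider than 1.86:1, so the crop keeps the full width and trims the height.
Fraction kept = (1.860)/(2.400) ≈ 77.50%.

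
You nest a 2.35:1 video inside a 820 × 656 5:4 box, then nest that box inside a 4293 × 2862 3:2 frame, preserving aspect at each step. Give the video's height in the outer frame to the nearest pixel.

1522 px

First fit — 2.35:1 into 820×656 spans the width: 820.00 × 348.94.
5:4 in 4293×2862: fills the height, so the intermediate becomes 3577.50 × 2862.00 — a scale of ×4.3628.
The video scales with it: height 348.94 × 4.3628 ≈ 1522.34.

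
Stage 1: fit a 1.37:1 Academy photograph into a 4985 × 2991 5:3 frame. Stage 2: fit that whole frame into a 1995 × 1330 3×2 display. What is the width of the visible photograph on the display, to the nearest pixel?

1640 px

1.37:1 Academy in 4985×2991: fills the height, so the photograph is 4097.67 × 2991.00.
Second fit — the 5:3 canvas into 1995×1330 spans the width: 1995.00 × 1197.00 (×0.4002 from 4985×2991).
Applying the same ×0.4002: 4097.67 → 1639.89.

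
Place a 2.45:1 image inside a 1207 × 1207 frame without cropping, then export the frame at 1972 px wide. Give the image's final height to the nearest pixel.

At 1207×1207 the image is width-limited, so height = 1207 / 2.450 ≈ 492.65 px.
Scaling 1207 → 1972 is ×1.6338, so the height becomes 492.65 × 1.6338 ≈ 804.90 px.

805 px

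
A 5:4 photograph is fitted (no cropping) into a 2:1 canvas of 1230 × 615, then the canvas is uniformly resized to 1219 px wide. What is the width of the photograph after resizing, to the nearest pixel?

762 px

In the 1230×615 frame the photograph fills the height: width = 615 × 5/4 ≈ 768.75 px.
Resizing to 1219 px wide multiplies everything by 0.9911: 768.75 → 761.88 px.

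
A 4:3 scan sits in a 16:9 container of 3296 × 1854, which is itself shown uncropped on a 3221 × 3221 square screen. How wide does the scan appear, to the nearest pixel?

Inside the 3296×1854 canvas the scan is height-limited at 2472.00 × 1854.00.
Second fit — the 16:9 canvas into 3221×3221 spans the width: 3221.00 × 1811.81 (×0.9772 from 3296×1854).
The scan scales with it: width 2472.00 × 0.9772 ≈ 2415.75.

2416 px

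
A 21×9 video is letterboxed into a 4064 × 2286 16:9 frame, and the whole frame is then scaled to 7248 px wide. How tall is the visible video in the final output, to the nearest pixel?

Fitted into 4064×2286, the video spans the width; its height is 4064 × 9/21 ≈ 1741.71 px.
Resizing to 7248 px wide multiplies everything by 1.7835: 1741.71 → 3106.29 px.

3106 px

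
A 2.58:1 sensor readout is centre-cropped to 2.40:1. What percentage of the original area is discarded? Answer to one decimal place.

2.40:1 is narrower than 2.58:1, so the crop keeps the full height and trims the width.
(2.400)/(2.580) ≈ 0.930 of the area survives, leaving 6.98% discarded.

7.0%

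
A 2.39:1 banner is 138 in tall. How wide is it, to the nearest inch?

330 in

Width = 138 × 2.390 = 329.82.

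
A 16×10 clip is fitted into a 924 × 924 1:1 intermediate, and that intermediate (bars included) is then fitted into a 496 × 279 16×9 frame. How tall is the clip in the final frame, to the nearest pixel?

174 px

16×10 in 924×924: fills the width, so the clip is 924.00 × 577.50.
1:1 in 496×279: fills the height, so the intermediate becomes 279.00 × 279.00 — a scale of ×0.3019.
The clip scales with it: height 577.50 × 0.3019 ≈ 174.38.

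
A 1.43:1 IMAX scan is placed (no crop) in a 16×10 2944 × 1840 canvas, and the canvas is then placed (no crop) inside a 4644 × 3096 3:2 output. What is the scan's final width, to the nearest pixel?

First fit — 1.43:1 IMAX into 2944×1840 spans the height: 2631.20 × 1840.00.
The 16×10 canvas is width-limited in 4644×3096, giving 4644.00 × 2902.50; scale factor 1.5774.
So the scan's width is 2631.20 × 1.5774 ≈ 4150.57.

4151 px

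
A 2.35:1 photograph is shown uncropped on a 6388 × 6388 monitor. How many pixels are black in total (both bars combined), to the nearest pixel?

2.35:1 (2.350) > square (1.000), so the photograph fills the width.
The photograph is 6388 / 2.350 ≈ 2718.2979 px tall.
Black = 6388 − 2718.2979 = 3669.7021 px.
That's 3669.7021 × 6388 ≈ 23442057 black pixels.

23442057 pixels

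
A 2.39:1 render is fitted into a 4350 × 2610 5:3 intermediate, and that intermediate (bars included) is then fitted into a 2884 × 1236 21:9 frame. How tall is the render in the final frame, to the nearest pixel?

862 px

First fit — 2.39:1 into 4350×2610 spans the width: 4350.00 × 1820.08.
Second fit — the 5:3 canvas into 2884×1236 spans the height: 2060.00 × 1236.00 (×0.4736 from 4350×2610).
The render scales with it: height 1820.08 × 0.4736 ≈ 861.92.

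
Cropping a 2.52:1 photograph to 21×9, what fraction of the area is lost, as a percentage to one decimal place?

21×9 is narrower than 2.52:1, so the crop keeps the full height and trims the width.
(2.333)/(2.520) ≈ 0.926 of the area survives, leaving 7.41% discarded.

7.4%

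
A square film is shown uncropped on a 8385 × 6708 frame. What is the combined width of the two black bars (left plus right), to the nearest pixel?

1677 px

Since 1.000 < 1.250, the film is height-limited.
The film is 6708 × 1/1 ≈ 6708.00 px wide.
8385 − 6708.00 = 1677.00 px of bars.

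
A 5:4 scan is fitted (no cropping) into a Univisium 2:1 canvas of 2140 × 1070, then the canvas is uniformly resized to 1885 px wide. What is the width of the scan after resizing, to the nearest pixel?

1178 px

In the 2140×1070 frame the scan fills the height: width = 1070 × 5/4 ≈ 1337.50 px.
Scaling 2140 → 1885 is ×0.8808, so the width becomes 1337.50 × 0.8808 ≈ 1178.12 px.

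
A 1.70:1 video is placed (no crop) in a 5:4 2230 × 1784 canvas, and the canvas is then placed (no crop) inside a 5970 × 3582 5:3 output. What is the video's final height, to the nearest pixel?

Inside the 2230×1784 canvas the video is width-limited at 2230.00 × 1311.76.
Second fit — the 5:4 canvas into 5970×3582 spans the height: 4477.50 × 3582.00 (×2.0078 from 2230×1784).
So the video's height is 1311.76 × 2.0078 ≈ 2633.82.

2634 px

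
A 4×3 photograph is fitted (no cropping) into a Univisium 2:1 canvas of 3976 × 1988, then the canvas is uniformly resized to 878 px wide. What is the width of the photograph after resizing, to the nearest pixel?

Fitted into 3976×1988, the photograph spans the height; its width is 1988 × 4/3 ≈ 2650.67 px.
The frame scales by 878/3976 = 0.2208; 2650.67 × 0.2208 ≈ 585.33 px.

585 px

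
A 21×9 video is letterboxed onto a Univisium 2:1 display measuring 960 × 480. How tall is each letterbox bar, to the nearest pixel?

34 px

21×9 is wider than Univisium 2:1, so it spans the full width.
Content height = 960 × 9/21 ≈ 411.43 px.
Black = 480 − 411.43 = 68.57 px, or 34.29 per bar.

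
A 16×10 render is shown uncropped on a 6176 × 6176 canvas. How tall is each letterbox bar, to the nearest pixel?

16×10 (1.600) > square (1.000), so the render fills the width.
Content height = 6176 × 10/16 ≈ 3860.00 px.
Leftover height: 6176 − 3860.00 = 2316.00 px → 1158.00 each side.

1158 px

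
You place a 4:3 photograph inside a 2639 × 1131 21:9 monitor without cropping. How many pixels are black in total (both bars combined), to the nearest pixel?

1279161 pixels

4:3 is narrower than 21:9, so it spans the full height.
The photograph is 1131 × 4/3 ≈ 1508.0000 px wide.
Leftover width: 2639 − 1508.0000 = 1131.0000 px.
Across the 1131-px span: 1131.0000 × 1131 ≈ 1279161 px.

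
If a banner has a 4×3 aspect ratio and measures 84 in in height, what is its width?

112 in

Width = 84 / 3 × 4 = 112.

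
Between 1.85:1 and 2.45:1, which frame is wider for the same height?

1.85 and 2.45; 2.45 > 1.85.

2.45:1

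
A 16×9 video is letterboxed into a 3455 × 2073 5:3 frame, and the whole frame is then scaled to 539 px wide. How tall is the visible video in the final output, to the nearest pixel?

303 px

At 3455×2073 the video is width-limited, so height = 3455 × 9/16 ≈ 1943.44 px.
Resizing to 539 px wide multiplies everything by 0.1560: 1943.44 → 303.19 px.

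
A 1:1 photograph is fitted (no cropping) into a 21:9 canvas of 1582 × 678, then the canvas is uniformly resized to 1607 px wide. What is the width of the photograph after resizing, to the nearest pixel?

Fitted into 1582×678, the photograph spans the height; its width is 678 × 1/1 ≈ 678.00 px.
Scaling 1582 → 1607 is ×1.0158, so the width becomes 678.00 × 1.0158 ≈ 688.71 px.

689 px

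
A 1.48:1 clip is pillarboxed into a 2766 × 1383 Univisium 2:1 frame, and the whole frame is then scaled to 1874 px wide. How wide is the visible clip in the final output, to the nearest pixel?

At 2766×1383 the clip is height-limited, so width = 1383 × 1.480 ≈ 2046.84 px.
Resizing to 1874 px wide multiplies everything by 0.6775: 2046.84 → 1386.76 px.

1387 px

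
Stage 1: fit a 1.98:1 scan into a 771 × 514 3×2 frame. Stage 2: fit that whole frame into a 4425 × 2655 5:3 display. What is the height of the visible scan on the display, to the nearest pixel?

Inside the 771×514 canvas the scan is width-limited at 771.00 × 389.39.
Second fit — the 3×2 canvas into 4425×2655 spans the height: 3982.50 × 2655.00 (×5.1654 from 771×514).
The scan scales with it: height 389.39 × 5.1654 ≈ 2011.36.

2011 px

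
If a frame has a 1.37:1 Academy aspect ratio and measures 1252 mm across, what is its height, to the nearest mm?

914 mm

1252 / 1.370 = 913.87.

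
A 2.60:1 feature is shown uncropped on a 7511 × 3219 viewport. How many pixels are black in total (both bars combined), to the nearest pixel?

2479786 pixels

2.60:1 is wider than 21×9, so it spans the full width.
The feature is 7511 / 2.600 ≈ 2888.8462 px tall.
3219 − 2888.8462 = 330.1538 px of bars.
Bar area = 330.1538 × 7511 ≈ 2479786 px.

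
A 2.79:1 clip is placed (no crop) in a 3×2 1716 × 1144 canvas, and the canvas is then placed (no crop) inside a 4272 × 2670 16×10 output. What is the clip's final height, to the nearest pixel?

2.79:1 in 1716×1144: fills the width, so the clip is 1716.00 × 615.05.
3×2 in 4272×2670: fills the height, so the intermediate becomes 4005.00 × 2670.00 — a scale of ×2.3339.
The clip scales with it: height 615.05 × 2.3339 ≈ 1435.48.

1435 px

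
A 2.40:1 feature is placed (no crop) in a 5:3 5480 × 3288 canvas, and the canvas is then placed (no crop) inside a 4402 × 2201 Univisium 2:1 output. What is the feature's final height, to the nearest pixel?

1528 px

Inside the 5480×3288 canvas the feature is width-limited at 5480.00 × 2283.33.
The 5:3 canvas is height-limited in 4402×2201, giving 3668.33 × 2201.00; scale factor 0.6694.
So the feature's height is 2283.33 × 0.6694 ≈ 1528.47.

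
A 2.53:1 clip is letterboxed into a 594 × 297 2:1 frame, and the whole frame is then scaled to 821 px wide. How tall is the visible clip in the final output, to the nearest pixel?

In the 594×297 frame the clip fills the width: height = 594 / 2.530 ≈ 234.78 px.
Resizing to 821 px wide multiplies everything by 1.3822: 234.78 → 324.51 px.

325 px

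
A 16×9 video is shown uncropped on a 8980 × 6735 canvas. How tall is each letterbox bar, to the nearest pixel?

842 px

Since 1.778 > 1.333, the video is width-limited.
The video is 8980 × 9/16 ≈ 5051.25 px tall.
6735 − 5051.25 = 1683.75 px of bars (841.88 each).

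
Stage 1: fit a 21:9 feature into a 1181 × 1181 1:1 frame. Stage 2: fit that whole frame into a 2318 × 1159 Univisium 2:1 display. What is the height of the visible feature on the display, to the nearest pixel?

497 px

First fit — 21:9 into 1181×1181 spans the width: 1181.00 × 506.14.
Second fit — the 1:1 canvas into 2318×1159 spans the height: 1159.00 × 1159.00 (×0.9814 from 1181×1181).
Applying the same ×0.9814: 506.14 → 496.71.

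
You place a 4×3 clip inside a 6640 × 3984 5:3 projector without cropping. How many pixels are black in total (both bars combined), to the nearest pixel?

4×3 (1.333) < 5:3 (1.667), so the clip fills the height.
Content width = 3984 × 4/3 ≈ 5312.0000 px.
6640 − 5312.0000 = 1328.0000 px of bars.
Across the 3984-px span: 1328.0000 × 3984 ≈ 5290752 px.

5290752 pixels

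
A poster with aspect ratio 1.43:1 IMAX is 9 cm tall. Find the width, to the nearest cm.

9 × 1.430 = 12.87.

13 cm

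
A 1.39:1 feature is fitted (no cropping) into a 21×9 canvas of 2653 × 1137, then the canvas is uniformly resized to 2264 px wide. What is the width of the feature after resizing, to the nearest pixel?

At 2653×1137 the feature is height-limited, so width = 1137 × 1.390 ≈ 1580.43 px.
Scaling 2653 → 2264 is ×0.8534, so the width becomes 1580.43 × 0.8534 ≈ 1348.70 px.

1349 px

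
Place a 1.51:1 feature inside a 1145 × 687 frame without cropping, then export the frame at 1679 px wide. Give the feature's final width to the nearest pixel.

1521 px

In the 1145×687 frame the feature fills the height: width = 687 × 1.510 ≈ 1037.37 px.
Scaling 1145 → 1679 is ×1.4664, so the width becomes 1037.37 × 1.4664 ≈ 1521.17 px.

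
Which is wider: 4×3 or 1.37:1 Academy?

4×3 = 1.333 and 1.37; 1.37 > 1.333.

1.37:1 Academy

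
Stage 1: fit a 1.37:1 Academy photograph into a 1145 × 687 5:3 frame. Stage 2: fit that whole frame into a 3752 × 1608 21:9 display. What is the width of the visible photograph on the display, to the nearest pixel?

2203 px

First fit — 1.37:1 Academy into 1145×687 spans the height: 941.19 × 687.00.
Second fit — the 5:3 canvas into 3752×1608 spans the height: 2680.00 × 1608.00 (×2.3406 from 1145×687).
The photograph scales with it: width 941.19 × 2.3406 ≈ 2202.96.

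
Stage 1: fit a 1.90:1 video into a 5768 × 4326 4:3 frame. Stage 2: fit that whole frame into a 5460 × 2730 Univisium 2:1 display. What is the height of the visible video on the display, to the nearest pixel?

1.90:1 in 5768×4326: fills the width, so the video is 5768.00 × 3035.79.
The 4:3 canvas is height-limited in 5460×2730, giving 3640.00 × 2730.00; scale factor 0.6311.
So the video's height is 3035.79 × 0.6311 ≈ 1915.79.

1916 px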